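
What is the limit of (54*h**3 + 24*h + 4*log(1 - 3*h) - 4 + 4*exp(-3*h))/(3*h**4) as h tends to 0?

-45/2

Substitution gives 0/0 (the numerator vanishes to order 4).
Expand each term to order h^4: the coefficient of h^4 in 4·e^(-3h) is 27/2 and in 4·ln(1 - 3h) is -81.
Lower-order terms cancel with the polynomial part, so the numerator is (-135/2)·h^4 + o(h^4), and the limit is (-135/2)/(3) = -45/2.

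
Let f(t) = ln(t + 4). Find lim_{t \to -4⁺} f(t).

-∞

As t → -4⁺, t + 4 → 0⁺ and ln(t + 4) → −∞.
Multiplying by 1 gives -∞.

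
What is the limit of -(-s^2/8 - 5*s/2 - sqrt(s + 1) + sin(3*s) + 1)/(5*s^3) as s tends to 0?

Substitution gives 0/0; apply L'Hôpital's rule 3 times.
After differentiating numerator and denominator 3 times the quotient is (-27*cos(3*s) - 3/(8*(s + 1)^(5/2)))/(-30); at s = 0 this is 73/80.

73/80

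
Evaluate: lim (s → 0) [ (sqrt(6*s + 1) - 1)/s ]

A 0/0 form; rationalise with √(1 + 6s) + √1. This collapses the numerator to 6s, leaving 6/(√(1 + 6s) + √1) → 6/(2√1) = 3.

3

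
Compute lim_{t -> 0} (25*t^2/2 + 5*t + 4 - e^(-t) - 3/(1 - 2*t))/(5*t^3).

Substitution gives 0/0; apply L'Hôpital's rule 3 times.
After differentiating numerator and denominator 3 times the quotient is (e^(-t) - 144/(2*t - 1)^4)/(30); at t = 0 this is -143/30.

-143/30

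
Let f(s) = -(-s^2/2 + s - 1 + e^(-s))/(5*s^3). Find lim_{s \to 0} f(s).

Direct substitution gives 0/0.
Apply L'Hôpital: lim (-s + 1 - e^(-s))/(-15*s^2), still 0/0.
Apply L'Hôpital: lim (-1 + e^(-s))/(-30*s), still 0/0.
After 3 applications of L'Hôpital's rule the quotient is (-e^(-s))/(-30); substituting s = 0 gives 1/30.

1/30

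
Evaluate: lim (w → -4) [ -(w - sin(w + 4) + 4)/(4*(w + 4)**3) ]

Direct substitution gives 0/0.
Apply L'Hôpital: lim (1 - cos(w + 4))/(-12*(w + 4)^2), still 0/0.
Apply L'Hôpital: lim (sin(w + 4))/(-24*w - 96), still 0/0.
After 3 applications of L'Hôpital's rule the quotient is (cos(w + 4))/(-24); substituting w = -4 gives -1/24.

-1/24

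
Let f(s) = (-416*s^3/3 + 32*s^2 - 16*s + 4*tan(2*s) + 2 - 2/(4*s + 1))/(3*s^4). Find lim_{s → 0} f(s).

Substitution gives 0/0 (the numerator vanishes to order 4).
Expand each term to order s^4: the coefficient of s^4 in -2·1/(1 + 4s) is -512 and in 4·tan(2s) is 0.
Lower-order terms cancel with the polynomial part, so the numerator is (-512)·s^4 + o(s^4), and the limit is (-512)/(3) = -512/3.

-512/3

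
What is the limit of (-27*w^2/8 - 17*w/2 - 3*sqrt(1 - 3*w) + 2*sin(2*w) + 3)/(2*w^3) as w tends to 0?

115/96

Substitution gives 0/0; apply L'Hôpital's rule 3 times.
After differentiating numerator and denominator 3 times the quotient is (-16*cos(2*w) + 243/(8*(1 - 3*w)^(5/2)))/(12); at w = 0 this is 115/96.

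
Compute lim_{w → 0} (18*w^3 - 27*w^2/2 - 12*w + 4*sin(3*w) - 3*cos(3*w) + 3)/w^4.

-81/8

Substitution gives 0/0 (the numerator vanishes to order 4).
Expand each term to order w^4: the coefficient of w^4 in -3·cos(3w) is -81/8 and in 4·sin(3w) is 0.
Lower-order terms cancel with the polynomial part, so the numerator is (-81/8)·w^4 + o(w^4), and the limit is (-81/8)/(1) = -81/8.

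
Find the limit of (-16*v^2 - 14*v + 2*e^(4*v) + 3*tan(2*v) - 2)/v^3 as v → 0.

88/3

Substitution gives 0/0; apply L'Hôpital's rule 3 times.
After differentiating numerator and denominator 3 times the quotient is (128*e^(4*v) + 144*tan(2*v)^4 + 192*tan(2*v)^2 + 48)/(6); at v = 0 this is 88/3.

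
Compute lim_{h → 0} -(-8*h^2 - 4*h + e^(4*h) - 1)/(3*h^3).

-32/9

Direct substitution gives 0/0.
Apply L'Hôpital: lim (-16*h + 4*e^(4*h) - 4)/(-9*h^2), still 0/0.
Apply L'Hôpital: lim (16*e^(4*h) - 16)/(-18*h), still 0/0.
After 3 applications of L'Hôpital's rule the quotient is (64*e^(4*h))/(-18); substituting h = 0 gives -32/9.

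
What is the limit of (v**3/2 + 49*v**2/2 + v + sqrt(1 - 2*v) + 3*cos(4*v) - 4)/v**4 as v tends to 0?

251/8

Substitution gives 0/0 (the numerator vanishes to order 4).
Expand each term to order v^4: the coefficient of v^4 in √(1 - 2v) is -5/8 and in 3·cos(4v) is 32.
Lower-order terms cancel with the polynomial part, so the numerator is (251/8)·v^4 + o(v^4), and the limit is (251/8)/(1) = 251/8.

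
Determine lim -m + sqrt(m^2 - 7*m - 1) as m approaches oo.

An ∞ − ∞ form. Rationalising with the conjugate, the difference becomes (-7m - 1) / (√(m^2 - 7*m - 1) + m).
For large m the denominator behaves like 2·m, so the quotient tends to -7/2 = -7/2.

-7/2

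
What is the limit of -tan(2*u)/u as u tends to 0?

-2

Substitution gives 0/0.
Since tan(θ)/θ → 1 as θ → 0, tan(2u)/(2u) → 1 and the limit is 2/(-1) = -2.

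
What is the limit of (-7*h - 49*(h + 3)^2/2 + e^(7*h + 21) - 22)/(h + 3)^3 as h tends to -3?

Direct substitution gives 0/0.
Apply L'Hôpital: lim (-49*h + 7*e^(7*h + 21) - 154)/(3*(h + 3)^2), still 0/0.
Apply L'Hôpital: lim (49*e^(7*h + 21) - 49)/(6*h + 18), still 0/0.
After 3 applications of L'Hôpital's rule the quotient is (343*e^(7*h + 21))/(6); substituting h = -3 gives 343/6.

343/6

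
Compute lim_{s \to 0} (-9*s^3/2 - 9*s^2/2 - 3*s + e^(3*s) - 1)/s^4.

27/8

Direct substitution gives 0/0.
Apply L'Hôpital: lim (-27*s^2/2 - 9*s + 3*e^(3*s) - 3)/(4*s^3), still 0/0.
Apply L'Hôpital: lim (-27*s + 9*e^(3*s) - 9)/(12*s^2), still 0/0.
Apply L'Hôpital: lim (27*e^(3*s) - 27)/(24*s), still 0/0.
After 4 applications of L'Hôpital's rule the quotient is (81*e^(3*s))/(24); substituting s = 0 gives 27/8.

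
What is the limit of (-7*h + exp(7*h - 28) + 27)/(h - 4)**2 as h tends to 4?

49/2

Direct substitution gives 0/0.
Apply L'Hôpital: lim (7*e^(7*h - 28) - 7)/(2*h - 8), still 0/0.
After 2 applications of L'Hôpital's rule the quotient is (49*e^(7*h - 28))/(2); substituting h = 4 gives 49/2.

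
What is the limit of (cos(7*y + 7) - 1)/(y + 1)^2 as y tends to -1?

-49/2

Direct substitution gives 0/0.
Apply L'Hôpital: lim (-7*sin(7*y + 7))/(2*y + 2), still 0/0.
After 2 applications of L'Hôpital's rule the quotient is (-49*cos(7*y + 7))/(2); substituting y = -1 gives -49/2.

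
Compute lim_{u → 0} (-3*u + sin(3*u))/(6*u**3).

Direct substitution gives 0/0.
Apply L'Hôpital: lim (3*cos(3*u) - 3)/(18*u^2), still 0/0.
Apply L'Hôpital: lim (-9*sin(3*u))/(36*u), still 0/0.
After 3 applications of L'Hôpital's rule the quotient is (-27*cos(3*u))/(36); substituting u = 0 gives -3/4.

-3/4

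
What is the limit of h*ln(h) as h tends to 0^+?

This is a 0·(−∞) form. Rewrite as 1·ln(h) / h^(−1) and apply L'Hôpital:
the derivative quotient is 1·(1/h) / (−1·h^(−2)) = (-1/1)·h^1 → 0.

0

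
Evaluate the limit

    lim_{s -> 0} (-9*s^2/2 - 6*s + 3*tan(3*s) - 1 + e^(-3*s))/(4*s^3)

45/8

Substitution gives 0/0; apply L'Hôpital's rule 3 times.
After differentiating numerator and denominator 3 times the quotient is (27*(6*(3*tan(3*s)^2 + 1)*e^(3*s)/cos(3*s)^2 - 1)*e^(-3*s))/(24); at s = 0 this is 45/8.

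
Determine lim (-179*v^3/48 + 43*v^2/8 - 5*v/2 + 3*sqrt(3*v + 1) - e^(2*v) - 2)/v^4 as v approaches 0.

Substitution gives 0/0; apply L'Hôpital's rule 4 times.
After differentiating numerator and denominator 4 times the quotient is (-16*e^(2*v) - 3645/(16*(3*v + 1)^(7/2)))/(24); at v = 0 this is -3901/384.

-3901/384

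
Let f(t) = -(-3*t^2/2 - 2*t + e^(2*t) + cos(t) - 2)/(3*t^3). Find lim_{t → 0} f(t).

-4/9

Substitution gives 0/0; apply L'Hôpital's rule 3 times.
After differentiating numerator and denominator 3 times the quotient is (8*e^(2*t) + sin(t))/(-18); at t = 0 this is -4/9.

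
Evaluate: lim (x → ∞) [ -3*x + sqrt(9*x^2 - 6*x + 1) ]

An ∞ − ∞ form. Rationalising with the conjugate, the difference becomes (-6x + 1) / (√(9*x^2 - 6*x + 1) + 3x).
For large x the denominator behaves like 2·3x, so the quotient tends to -6/6 = -1.

-1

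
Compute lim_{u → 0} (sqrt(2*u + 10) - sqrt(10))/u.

Substitution gives 0/0. Multiply numerator and denominator by the conjugate √(10 + 2u) + √10.
The numerator becomes (10 + 2u) − 10 = 2u, so the expression simplifies to 2/(√(10 + 2u) + √10).
Letting u → 0 gives 2/(2√10) = √(10)/10.

√(10)/10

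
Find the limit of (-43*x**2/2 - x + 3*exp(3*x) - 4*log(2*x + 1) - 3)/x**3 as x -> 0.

Substitution gives 0/0 (the numerator vanishes to order 3).
Expand each term to order x^3: the coefficient of x^3 in 3·e^(3x) is 27/2 and in -4·ln(1 + 2x) is -32/3.
Lower-order terms cancel with the polynomial part, so the numerator is (17/6)·x^3 + o(x^3), and the limit is (17/6)/(1) = 17/6.

17/6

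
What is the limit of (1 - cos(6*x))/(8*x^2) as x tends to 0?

Substitution gives 0/0.
Use (1 − cos u)/u² → 1/2 with u = 6x: the limit is 6²/(2·8) = 9/4.

9/4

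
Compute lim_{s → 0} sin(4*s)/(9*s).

Substitution gives 0/0.
Write it as (4/9)·sin(4s)/(4s); since sin(u)/u → 1, the limit is 4/9.

4/9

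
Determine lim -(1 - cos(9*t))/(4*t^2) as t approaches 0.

-81/8

Substitution gives 0/0.
Use (1 − cos u)/u² → 1/2 with u = 9t: the limit is 9²/(2·(-4)) = -81/8.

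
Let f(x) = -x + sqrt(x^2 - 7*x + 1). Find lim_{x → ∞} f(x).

-7/2

This has the form ∞ − ∞. Multiply and divide by the conjugate √(x^2 - 7*x + 1) + x.
That gives (-7x + 1) / (√(x^2 - 7*x + 1) + x).
Divide numerator and denominator by x: the limit is -7/(2·1) = -7/2.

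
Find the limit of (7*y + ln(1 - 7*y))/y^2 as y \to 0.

-49/2

Direct substitution gives 0/0.
Apply L'Hôpital: lim (7 - 7/(1 - 7*y))/(2*y), still 0/0.
After 2 applications of L'Hôpital's rule the quotient is (-49/(1 - 7*y)^2)/(2); substituting y = 0 gives -49/2.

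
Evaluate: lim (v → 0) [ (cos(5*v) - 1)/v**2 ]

-25/2

Direct substitution gives 0/0.
Apply L'Hôpital: lim (-5*sin(5*v))/(2*v), still 0/0.
After 2 applications of L'Hôpital's rule the quotient is (-25*cos(5*v))/(2); substituting v = 0 gives -25/2.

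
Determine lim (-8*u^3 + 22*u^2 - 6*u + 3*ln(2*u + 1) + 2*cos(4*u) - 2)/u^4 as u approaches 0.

28/3

Substitution gives 0/0 (the numerator vanishes to order 4).
Expand each term to order u^4: the coefficient of u^4 in 3·ln(1 + 2u) is -12 and in 2·cos(4u) is 64/3.
Lower-order terms cancel with the polynomial part, so the numerator is (28/3)·u^4 + o(u^4), and the limit is (28/3)/(1) = 28/3.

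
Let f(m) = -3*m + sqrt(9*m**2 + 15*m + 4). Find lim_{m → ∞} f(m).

5/2

An ∞ − ∞ form. Rationalising with the conjugate, the difference becomes (15m + 4) / (√(9*m^2 + 15*m + 4) + 3m).
For large m the denominator behaves like 2·3m, so the quotient tends to 15/6 = 5/2.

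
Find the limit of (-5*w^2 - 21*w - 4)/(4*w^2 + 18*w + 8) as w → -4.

-19/14

At w = -4 both the top and bottom vanish — a removable singularity. Factoring out (w + 4) from each leaves (-5*w - 1)/(4*w + 2), which at w = -4 equals -19/14.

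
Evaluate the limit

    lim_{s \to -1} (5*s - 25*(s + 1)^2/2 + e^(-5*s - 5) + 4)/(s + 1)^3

-125/6

Direct substitution gives 0/0.
Apply L'Hôpital: lim (-25*s - 5*e^(-5*s - 5) - 20)/(3*(s + 1)^2), still 0/0.
Apply L'Hôpital: lim (25*e^(-5*s - 5) - 25)/(6*s + 6), still 0/0.
After 3 applications of L'Hôpital's rule the quotient is (-125*e^(-5*s - 5))/(6); substituting s = -1 gives -125/6.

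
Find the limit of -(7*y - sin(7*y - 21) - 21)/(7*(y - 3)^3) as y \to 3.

Direct substitution gives 0/0.
Apply L'Hôpital: lim (7 - 7*cos(7*y - 21))/(-21*(y - 3)^2), still 0/0.
Apply L'Hôpital: lim (49*sin(7*y - 21))/(126 - 42*y), still 0/0.
After 3 applications of L'Hôpital's rule the quotient is (343*cos(7*y - 21))/(-42); substituting y = 3 gives -49/6.

-49/6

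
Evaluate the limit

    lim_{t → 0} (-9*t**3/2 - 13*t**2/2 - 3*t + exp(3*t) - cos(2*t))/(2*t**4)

Substitution gives 0/0; apply L'Hôpital's rule 4 times.
After differentiating numerator and denominator 4 times the quotient is (81*e^(3*t) - 16*cos(2*t))/(48); at t = 0 this is 65/48.

65/48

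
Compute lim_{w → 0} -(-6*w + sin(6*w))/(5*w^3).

36/5

Direct substitution gives 0/0.
Apply L'Hôpital: lim (6*cos(6*w) - 6)/(-15*w^2), still 0/0.
Apply L'Hôpital: lim (-36*sin(6*w))/(-30*w), still 0/0.
After 3 applications of L'Hôpital's rule the quotient is (-216*cos(6*w))/(-30); substituting w = 0 gives 36/5.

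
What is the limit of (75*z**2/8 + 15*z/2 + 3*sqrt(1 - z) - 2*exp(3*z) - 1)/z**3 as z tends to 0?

Substitution gives 0/0; apply L'Hôpital's rule 3 times.
After differentiating numerator and denominator 3 times the quotient is (-54*e^(3*z) - 9/(8*(1 - z)^(5/2)))/(6); at z = 0 this is -147/16.

-147/16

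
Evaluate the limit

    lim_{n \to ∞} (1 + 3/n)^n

e^(3)

The base → 1 and the exponent → ∞: a 1^∞ form.
Take logarithms: (n)·ln(1 + 3/n). Since ln(1+u) ~ u for small u, this behaves like (n)·(3/n) → 3.
So the limit is e^(3).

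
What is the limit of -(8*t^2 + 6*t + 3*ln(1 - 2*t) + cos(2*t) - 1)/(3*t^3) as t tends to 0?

Substitution gives 0/0 (the numerator vanishes to order 3).
Expand each term to order t^3: the coefficient of t^3 in cos(2t) is 0 and in 3·ln(1 - 2t) is -8.
Lower-order terms cancel with the polynomial part, so the numerator is (-8)·t^3 + o(t^3), and the limit is (-8)/(-3) = 8/3.

8/3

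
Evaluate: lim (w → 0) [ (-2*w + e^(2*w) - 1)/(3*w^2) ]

Direct substitution gives 0/0.
Apply L'Hôpital: lim (2*e^(2*w) - 2)/(6*w), still 0/0.
After 2 applications of L'Hôpital's rule the quotient is (4*e^(2*w))/(6); substituting w = 0 gives 2/3.

2/3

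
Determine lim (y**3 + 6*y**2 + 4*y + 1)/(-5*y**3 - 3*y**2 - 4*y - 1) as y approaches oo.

Numerator and denominator both have degree 3.
Dividing every term by y^3, all lower-order terms vanish and the limit is the ratio of leading coefficients, 1/(-5) = -1/5.

-1/5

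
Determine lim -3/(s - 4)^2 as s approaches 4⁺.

As s → 4⁺, (s - 4) → 0⁺, so (s - 4)^2 → 0⁺ and -3/(s - 4)^2 → -∞.

-∞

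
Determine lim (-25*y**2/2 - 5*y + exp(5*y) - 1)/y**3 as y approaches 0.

Direct substitution gives 0/0.
Apply L'Hôpital: lim (-25*y + 5*e^(5*y) - 5)/(3*y^2), still 0/0.
Apply L'Hôpital: lim (25*e^(5*y) - 25)/(6*y), still 0/0.
After 3 applications of L'Hôpital's rule the quotient is (125*e^(5*y))/(6); substituting y = 0 gives 125/6.

125/6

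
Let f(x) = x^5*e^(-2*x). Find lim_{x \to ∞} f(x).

Write as x^5/e^{2x}, an ∞/∞ form.
Exponential growth dominates any polynomial, so repeated L'Hôpital (or the standard result) gives 0.

0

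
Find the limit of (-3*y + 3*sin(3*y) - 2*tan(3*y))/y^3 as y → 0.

Substitution gives 0/0 (the numerator vanishes to order 3).
Expand each term to order y^3: the coefficient of y^3 in -2·tan(3y) is -18 and in 3·sin(3y) is -27/2.
Lower-order terms cancel with the polynomial part, so the numerator is (-63/2)·y^3 + o(y^3), and the limit is (-63/2)/(1) = -63/2.

-63/2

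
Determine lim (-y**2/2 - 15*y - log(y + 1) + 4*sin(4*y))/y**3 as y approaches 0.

-43

Substitution gives 0/0 (the numerator vanishes to order 3).
Expand each term to order y^3: the coefficient of y^3 in −ln(1 + y) is -1/3 and in 4·sin(4y) is -128/3.
Lower-order terms cancel with the polynomial part, so the numerator is (-43)·y^3 + o(y^3), and the limit is (-43)/(1) = -43.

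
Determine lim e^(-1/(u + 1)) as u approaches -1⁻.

∞

As u → -1⁻, -1/(u + 1) → +∞, so e^(-1/(u + 1)) → ∞.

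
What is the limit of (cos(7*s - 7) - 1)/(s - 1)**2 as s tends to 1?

-49/2

Direct substitution gives 0/0.
Apply L'Hôpital: lim (-7*sin(7*s - 7))/(2*s - 2), still 0/0.
After 2 applications of L'Hôpital's rule the quotient is (-49*cos(7*s - 7))/(2); substituting s = 1 gives -49/2.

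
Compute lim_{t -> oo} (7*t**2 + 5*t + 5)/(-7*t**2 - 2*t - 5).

-1

Numerator and denominator both have degree 2.
Dividing every term by t^2, all lower-order terms vanish and the limit is the ratio of leading coefficients, 7/(-7) = -1.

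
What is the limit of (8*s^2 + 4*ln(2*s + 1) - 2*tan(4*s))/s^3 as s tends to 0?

Substitution gives 0/0; apply L'Hôpital's rule 3 times.
After differentiating numerator and denominator 3 times the quotient is (-512*tan(4*s)^2/cos(4*s)^2 - 256/cos(4*s)^4 + 64/(2*s + 1)^3)/(6); at s = 0 this is -32.

-32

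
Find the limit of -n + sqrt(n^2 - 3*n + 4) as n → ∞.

-3/2

This has the form ∞ − ∞. Multiply and divide by the conjugate √(n^2 - 3*n + 4) + n.
That gives (-3n + 4) / (√(n^2 - 3*n + 4) + n).
Divide numerator and denominator by n: the limit is -3/(2·1) = -3/2.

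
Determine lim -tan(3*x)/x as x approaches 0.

-3

Substitution gives 0/0.
Since tan(u)/u → 1 as u → 0, tan(3x)/(3x) → 1 and the limit is 3/(-1) = -3.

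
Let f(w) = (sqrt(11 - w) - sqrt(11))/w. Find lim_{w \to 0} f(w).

-√(11)/22

Substitution gives 0/0. Multiply numerator and denominator by the conjugate √(11 - w) + √11.
The numerator becomes (11 - w) − 11 = -w, so the expression simplifies to -1/(√(11 - w) + √11).
Letting w → 0 gives -1/(2√11) = -√(11)/22.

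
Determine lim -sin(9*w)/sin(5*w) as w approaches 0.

-9/5

Substitution gives 0/0.
Divide numerator and denominator by w: sin(9w)/w → 9 and sin(5w)/w → 5, so the limit is -1·9/5 = -9/5.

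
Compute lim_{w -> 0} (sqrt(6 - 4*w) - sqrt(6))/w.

-√(6)/3

A 0/0 form; rationalise with √(6 - 4w) + √6. This collapses the numerator to -4w, leaving -4/(√(6 - 4w) + √6) → -4/(2√6) = -√(6)/3.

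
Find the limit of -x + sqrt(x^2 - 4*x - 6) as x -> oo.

This has the form ∞ − ∞. Multiply and divide by the conjugate √(x^2 - 4*x - 6) + x.
That gives (-4x - 6) / (√(x^2 - 4*x - 6) + x).
Divide numerator and denominator by x: the limit is -4/(2·1) = -2.

-2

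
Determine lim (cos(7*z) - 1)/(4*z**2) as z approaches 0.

Direct substitution gives 0/0.
Apply L'Hôpital: lim (-7*sin(7*z))/(8*z), still 0/0.
After 2 applications of L'Hôpital's rule the quotient is (-49*cos(7*z))/(8); substituting z = 0 gives -49/8.

-49/8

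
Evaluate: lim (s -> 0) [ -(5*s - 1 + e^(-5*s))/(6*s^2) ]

Direct substitution gives 0/0.
Apply L'Hôpital: lim (5 - 5*e^(-5*s))/(-12*s), still 0/0.
After 2 applications of L'Hôpital's rule the quotient is (25*e^(-5*s))/(-12); substituting s = 0 gives -25/12.

-25/12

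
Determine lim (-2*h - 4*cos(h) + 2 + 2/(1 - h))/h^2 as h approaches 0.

Substitution gives 0/0 (the numerator vanishes to order 2).
Expand each term to order h^2: the coefficient of h^2 in -4·cos(h) is 2 and in 2·1/(1 - h) is 2.
Lower-order terms cancel with the polynomial part, so the numerator is (4)·h^2 + o(h^2), and the limit is (4)/(1) = 4.

4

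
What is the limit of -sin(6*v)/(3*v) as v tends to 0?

-2

Substitution gives 0/0.
Write it as (6/(-3))·sin(6v)/(6v); since sin(u)/u → 1, the limit is -2.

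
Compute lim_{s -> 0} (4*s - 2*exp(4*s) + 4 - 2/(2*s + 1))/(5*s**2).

Substitution gives 0/0 (the numerator vanishes to order 2).
Expand each term to order s^2: the coefficient of s^2 in -2·1/(1 + 2s) is -8 and in -2·e^(4s) is -16.
Lower-order terms cancel with the polynomial part, so the numerator is (-24)·s^2 + o(s^2), and the limit is (-24)/(5) = -24/5.

-24/5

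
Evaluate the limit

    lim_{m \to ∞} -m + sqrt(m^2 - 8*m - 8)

An ∞ − ∞ form. Rationalising with the conjugate, the difference becomes (-8m - 8) / (√(m^2 - 8*m - 8) + m).
For large m the denominator behaves like 2·m, so the quotient tends to -8/2 = -4.

-4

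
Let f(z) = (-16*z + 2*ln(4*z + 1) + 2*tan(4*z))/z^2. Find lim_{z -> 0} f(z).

Substitution gives 0/0 (the numerator vanishes to order 2).
Expand each term to order z^2: the coefficient of z^2 in 2·tan(4z) is 0 and in 2·ln(1 + 4z) is -16.
Lower-order terms cancel with the polynomial part, so the numerator is (-16)·z^2 + o(z^2), and the limit is (-16)/(1) = -16.

-16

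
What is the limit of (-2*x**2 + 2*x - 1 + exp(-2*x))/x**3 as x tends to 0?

Direct substitution gives 0/0.
Apply L'Hôpital: lim (-4*x + 2 - 2*e^(-2*x))/(3*x^2), still 0/0.
Apply L'Hôpital: lim (-4 + 4*e^(-2*x))/(6*x), still 0/0.
After 3 applications of L'Hôpital's rule the quotient is (-8*e^(-2*x))/(6); substituting x = 0 gives -4/3.

-4/3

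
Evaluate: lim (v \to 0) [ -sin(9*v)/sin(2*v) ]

-9/2

Substitution gives 0/0.
Divide numerator and denominator by v: sin(9v)/v → 9 and sin(2v)/v → 2, so the limit is -1·9/2 = -9/2.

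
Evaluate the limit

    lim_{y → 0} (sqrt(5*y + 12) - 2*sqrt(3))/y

5*√(3)/12

A 0/0 form; rationalise with √(12 + 5y) + √12. This collapses the numerator to 5y, leaving 5/(√(12 + 5y) + √12) → 5/(2√12) = 5*√(3)/12.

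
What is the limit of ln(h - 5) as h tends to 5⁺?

-∞

As h → 5⁺, h - 5 → 0⁺ and ln(h - 5) → −∞.
Multiplying by 1 gives -∞.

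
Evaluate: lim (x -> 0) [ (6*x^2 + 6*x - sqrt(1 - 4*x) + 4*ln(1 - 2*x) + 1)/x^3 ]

-20/3

Substitution gives 0/0 (the numerator vanishes to order 3).
Expand each term to order x^3: the coefficient of x^3 in 4·ln(1 - 2x) is -32/3 and in −√(1 - 4x) is 4.
Lower-order terms cancel with the polynomial part, so the numerator is (-20/3)·x^3 + o(x^3), and the limit is (-20/3)/(1) = -20/3.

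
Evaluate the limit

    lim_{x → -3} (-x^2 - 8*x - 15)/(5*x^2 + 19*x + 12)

At x = -3 both the top and bottom vanish — a removable singularity. Factoring out (x + 3) from each leaves (-x - 5)/(5*x + 4), which at x = -3 equals 2/11.

2/11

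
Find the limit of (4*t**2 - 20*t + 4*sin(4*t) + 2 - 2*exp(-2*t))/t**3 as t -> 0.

Substitution gives 0/0 (the numerator vanishes to order 3).
Expand each term to order t^3: the coefficient of t^3 in -2·e^(-2t) is 8/3 and in 4·sin(4t) is -128/3.
Lower-order terms cancel with the polynomial part, so the numerator is (-40)·t^3 + o(t^3), and the limit is (-40)/(1) = -40.

-40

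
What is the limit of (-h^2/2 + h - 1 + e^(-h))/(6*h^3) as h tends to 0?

-1/36

Direct substitution gives 0/0.
Apply L'Hôpital: lim (-h + 1 - e^(-h))/(18*h^2), still 0/0.
Apply L'Hôpital: lim (-1 + e^(-h))/(36*h), still 0/0.
After 3 applications of L'Hôpital's rule the quotient is (-e^(-h))/(36); substituting h = 0 gives -1/36.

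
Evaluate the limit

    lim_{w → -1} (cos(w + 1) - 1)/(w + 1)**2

Direct substitution gives 0/0.
Apply L'Hôpital: lim (-sin(w + 1))/(2*w + 2), still 0/0.
After 2 applications of L'Hôpital's rule the quotient is (-cos(w + 1))/(2); substituting w = -1 gives -1/2.

-1/2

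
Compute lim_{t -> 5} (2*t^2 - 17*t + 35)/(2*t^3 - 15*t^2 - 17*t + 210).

At t = 5 both the top and bottom vanish — a removable singularity. Factoring out (t - 5) from each leaves (2*t - 7)/(2*t^2 - 5*t - 42), which at t = 5 equals -3/17.

-3/17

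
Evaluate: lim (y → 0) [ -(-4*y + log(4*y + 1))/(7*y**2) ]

8/7

Direct substitution gives 0/0.
Apply L'Hôpital: lim (-4 + 4/(4*y + 1))/(-14*y), still 0/0.
After 2 applications of L'Hôpital's rule the quotient is (-16/(4*y + 1)^2)/(-14); substituting y = 0 gives 8/7.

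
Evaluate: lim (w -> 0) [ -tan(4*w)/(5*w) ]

Substitution gives 0/0.
Since tan(u)/u → 1 as u → 0, tan(4w)/(4w) → 1 and the limit is 4/(-5) = -4/5.

-4/5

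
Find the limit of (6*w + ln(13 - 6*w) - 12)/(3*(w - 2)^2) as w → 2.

Direct substitution gives 0/0.
Apply L'Hôpital: lim (6 - 6/(13 - 6*w))/(6*w - 12), still 0/0.
After 2 applications of L'Hôpital's rule the quotient is (-36/(13 - 6*w)^2)/(6); substituting w = 2 gives -6.

-6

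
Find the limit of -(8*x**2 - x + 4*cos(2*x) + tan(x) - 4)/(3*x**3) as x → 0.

Substitution gives 0/0 (the numerator vanishes to order 3).
Expand each term to order x^3: the coefficient of x^3 in tan(x) is 1/3 and in 4·cos(2x) is 0.
Lower-order terms cancel with the polynomial part, so the numerator is (1/3)·x^3 + o(x^3), and the limit is (1/3)/(-3) = -1/9.

-1/9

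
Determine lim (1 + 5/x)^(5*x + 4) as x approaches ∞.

e^(25)

Let L be the limit and take ln: ln L = lim (5x + 4)·ln(1 + 5/x) = lim (5x + 4)·(5/x + O(1/x²)) = 25.
Hence L = e^(25).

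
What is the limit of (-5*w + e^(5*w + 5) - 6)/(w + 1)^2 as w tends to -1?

25/2

Direct substitution gives 0/0.
Apply L'Hôpital: lim (5*e^(5*w + 5) - 5)/(2*w + 2), still 0/0.
After 2 applications of L'Hôpital's rule the quotient is (25*e^(5*w + 5))/(2); substituting w = -1 gives 25/2.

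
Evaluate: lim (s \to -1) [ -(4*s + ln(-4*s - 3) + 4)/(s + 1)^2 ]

Direct substitution gives 0/0.
Apply L'Hôpital: lim (4 - 4/(-4*s - 3))/(-2*s - 2), still 0/0.
After 2 applications of L'Hôpital's rule the quotient is (-16/(-4*s - 3)^2)/(-2); substituting s = -1 gives 8.

8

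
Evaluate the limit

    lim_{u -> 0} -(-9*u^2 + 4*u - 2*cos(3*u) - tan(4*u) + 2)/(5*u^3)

Substitution gives 0/0 (the numerator vanishes to order 3).
Expand each term to order u^3: the coefficient of u^3 in −tan(4u) is -64/3 and in -2·cos(3u) is 0.
Lower-order terms cancel with the polynomial part, so the numerator is (-64/3)·u^3 + o(u^3), and the limit is (-64/3)/(-5) = 64/15.

64/15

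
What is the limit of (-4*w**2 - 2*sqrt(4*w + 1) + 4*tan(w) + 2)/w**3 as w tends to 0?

-20/3

Substitution gives 0/0; apply L'Hôpital's rule 3 times.
After differentiating numerator and denominator 3 times the quotient is (24*tan(w)^2/cos(w)^2 + 8/cos(w)^2 - 48/(4*w + 1)^(5/2))/(6); at w = 0 this is -20/3.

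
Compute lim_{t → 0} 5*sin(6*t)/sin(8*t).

Substitution gives 0/0.
Divide numerator and denominator by t: sin(6t)/t → 6 and sin(8t)/t → 8, so the limit is 5·6/8 = 15/4.

15/4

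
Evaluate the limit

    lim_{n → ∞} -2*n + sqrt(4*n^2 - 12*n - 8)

An ∞ − ∞ form. Rationalising with the conjugate, the difference becomes (-12n - 8) / (√(4*n^2 - 12*n - 8) + 2n).
For large n the denominator behaves like 2·2n, so the quotient tends to -12/4 = -3.

-3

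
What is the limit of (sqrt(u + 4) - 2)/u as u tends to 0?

Substitution gives 0/0. Multiply numerator and denominator by the conjugate √(4 + u) + √4.
The numerator becomes (4 + u) − 4 = u, so the expression simplifies to 1/(√(4 + u) + √4).
Letting u → 0 gives 1/(2√4) = 1/4.

1/4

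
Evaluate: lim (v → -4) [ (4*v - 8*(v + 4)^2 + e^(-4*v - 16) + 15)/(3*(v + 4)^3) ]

-32/9

Direct substitution gives 0/0.
Apply L'Hôpital: lim (-16*v - 4*e^(-4*v - 16) - 60)/(9*(v + 4)^2), still 0/0.
Apply L'Hôpital: lim (16*e^(-4*v - 16) - 16)/(18*v + 72), still 0/0.
After 3 applications of L'Hôpital's rule the quotient is (-64*e^(-4*v - 16))/(18); substituting v = -4 gives -32/9.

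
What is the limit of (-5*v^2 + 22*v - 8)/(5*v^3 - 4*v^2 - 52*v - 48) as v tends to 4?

-3/26

Direct substitution gives 0/0, so factor. Both numerator and denominator have (v - 4) as a factor.
After cancelling, the expression reduces to (2 - 5*v)/(5*v^2 + 16*v + 12).
Substituting v = 4 gives -3/26.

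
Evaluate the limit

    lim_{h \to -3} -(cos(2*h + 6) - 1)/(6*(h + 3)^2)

1/3

Direct substitution gives 0/0.
Apply L'Hôpital: lim (-2*sin(2*h + 6))/(-12*h - 36), still 0/0.
After 2 applications of L'Hôpital's rule the quotient is (-4*cos(2*h + 6))/(-12); substituting h = -3 gives 1/3.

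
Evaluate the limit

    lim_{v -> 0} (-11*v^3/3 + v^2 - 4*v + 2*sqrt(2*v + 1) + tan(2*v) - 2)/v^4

-5/4

Substitution gives 0/0; apply L'Hôpital's rule 4 times.
After differentiating numerator and denominator 4 times the quotient is (384*tan(2*v)^3/cos(2*v)^2 + 256*tan(2*v)/cos(2*v)^2 - 30/(2*v + 1)^(7/2))/(24); at v = 0 this is -5/4.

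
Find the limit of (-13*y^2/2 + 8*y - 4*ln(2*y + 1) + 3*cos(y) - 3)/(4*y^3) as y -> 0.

Substitution gives 0/0 (the numerator vanishes to order 3).
Expand each term to order y^3: the coefficient of y^3 in -4·ln(1 + 2y) is -32/3 and in 3·cos(y) is 0.
Lower-order terms cancel with the polynomial part, so the numerator is (-32/3)·y^3 + o(y^3), and the limit is (-32/3)/(4) = -8/3.

-8/3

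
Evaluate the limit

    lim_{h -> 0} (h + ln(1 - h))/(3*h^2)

Direct substitution gives 0/0.
Apply L'Hôpital: lim (1 - 1/(1 - h))/(6*h), still 0/0.
After 2 applications of L'Hôpital's rule the quotient is (-1/(1 - h)^2)/(6); substituting h = 0 gives -1/6.

-1/6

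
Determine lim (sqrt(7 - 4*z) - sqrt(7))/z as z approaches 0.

-2*√(7)/7

A 0/0 form; rationalise with √(7 - 4z) + √7. This collapses the numerator to -4z, leaving -4/(√(7 - 4z) + √7) → -4/(2√7) = -2*√(7)/7.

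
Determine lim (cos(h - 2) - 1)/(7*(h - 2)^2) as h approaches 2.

-1/14

Direct substitution gives 0/0.
Apply L'Hôpital: lim (-sin(h - 2))/(14*h - 28), still 0/0.
After 2 applications of L'Hôpital's rule the quotient is (-cos(h - 2))/(14); substituting h = 2 gives -1/14.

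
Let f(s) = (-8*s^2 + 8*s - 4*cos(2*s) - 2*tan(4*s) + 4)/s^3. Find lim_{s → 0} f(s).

-128/3

Substitution gives 0/0 (the numerator vanishes to order 3).
Expand each term to order s^3: the coefficient of s^3 in -2·tan(4s) is -128/3 and in -4·cos(2s) is 0.
Lower-order terms cancel with the polynomial part, so the numerator is (-128/3)·s^3 + o(s^3), and the limit is (-128/3)/(1) = -128/3.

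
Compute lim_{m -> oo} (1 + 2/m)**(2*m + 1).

e^(4)

Let L be the limit and take ln: ln L = lim (2m + 1)·ln(1 + 2/m) = lim (2m + 1)·(2/m + O(1/m²)) = 4.
Hence L = e^(4).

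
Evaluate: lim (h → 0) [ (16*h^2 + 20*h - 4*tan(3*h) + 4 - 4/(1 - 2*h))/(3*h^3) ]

Substitution gives 0/0 (the numerator vanishes to order 3).
Expand each term to order h^3: the coefficient of h^3 in -4·tan(3h) is -36 and in -4·1/(1 - 2h) is -32.
Lower-order terms cancel with the polynomial part, so the numerator is (-68)·h^3 + o(h^3), and the limit is (-68)/(3) = -68/3.

-68/3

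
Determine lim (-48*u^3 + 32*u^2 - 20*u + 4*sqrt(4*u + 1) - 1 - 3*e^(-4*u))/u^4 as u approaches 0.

Substitution gives 0/0; apply L'Hôpital's rule 4 times.
After differentiating numerator and denominator 4 times the quotient is (-768*e^(-4*u) - 960/(4*u + 1)^(7/2))/(24); at u = 0 this is -72.

-72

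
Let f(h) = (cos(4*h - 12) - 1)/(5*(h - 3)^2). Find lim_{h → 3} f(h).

Direct substitution gives 0/0.
Apply L'Hôpital: lim (-4*sin(4*h - 12))/(10*h - 30), still 0/0.
After 2 applications of L'Hôpital's rule the quotient is (-16*cos(4*h - 12))/(10); substituting h = 3 gives -8/5.

-8/5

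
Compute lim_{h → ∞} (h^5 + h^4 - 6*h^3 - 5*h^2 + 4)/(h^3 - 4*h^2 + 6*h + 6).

The numerator has higher degree (5 > 3); the quotient behaves like (1/(1))·h^2 for large |h|.
As h → +∞ this diverges to ∞.

∞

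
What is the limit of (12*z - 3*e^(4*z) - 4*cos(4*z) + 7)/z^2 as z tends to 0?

Substitution gives 0/0; apply L'Hôpital's rule 2 times.
After differentiating numerator and denominator 2 times the quotient is (-48*e^(4*z) + 64*cos(4*z))/(2); at z = 0 this is 8.

8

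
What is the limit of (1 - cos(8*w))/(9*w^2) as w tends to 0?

32/9

Substitution gives 0/0.
Use (1 − cos u)/u² → 1/2 with u = 8w: the limit is 8²/(2·9) = 32/9.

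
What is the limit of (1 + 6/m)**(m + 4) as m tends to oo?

Let L be the limit and take ln: ln L = lim (m + 4)·ln(1 + 6/m) = lim (m + 4)·(6/m + O(1/m²)) = 6.
Hence L = e^(6).

e^(6)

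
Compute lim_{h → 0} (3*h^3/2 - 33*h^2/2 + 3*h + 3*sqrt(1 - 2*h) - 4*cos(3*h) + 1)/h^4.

Substitution gives 0/0; apply L'Hôpital's rule 4 times.
After differentiating numerator and denominator 4 times the quotient is (-324*cos(3*h) - 45/(1 - 2*h)^(7/2))/(24); at h = 0 this is -123/8.

-123/8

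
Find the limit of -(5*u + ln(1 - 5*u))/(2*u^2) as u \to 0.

Direct substitution gives 0/0.
Apply L'Hôpital: lim (5 - 5/(1 - 5*u))/(-4*u), still 0/0.
After 2 applications of L'Hôpital's rule the quotient is (-25/(1 - 5*u)^2)/(-4); substituting u = 0 gives 25/4.

25/4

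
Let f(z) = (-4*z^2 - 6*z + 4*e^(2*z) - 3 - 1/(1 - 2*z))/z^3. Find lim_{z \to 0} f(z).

Substitution gives 0/0 (the numerator vanishes to order 3).
Expand each term to order z^3: the coefficient of z^3 in 4·e^(2z) is 16/3 and in −1/(1 - 2z) is -8.
Lower-order terms cancel with the polynomial part, so the numerator is (-8/3)·z^3 + o(z^3), and the limit is (-8/3)/(1) = -8/3.

-8/3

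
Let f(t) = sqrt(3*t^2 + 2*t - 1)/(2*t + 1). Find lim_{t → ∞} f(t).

√(3)/2

For large |t|, √(3*t^2 + 2*t - 1) ≈ √3·|t| and the denominator ≈ 2t.
Since t → +∞, |t| = t, giving √3/(2) = √(3)/2.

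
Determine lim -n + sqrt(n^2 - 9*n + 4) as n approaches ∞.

-9/2

This has the form ∞ − ∞. Multiply and divide by the conjugate √(n^2 - 9*n + 4) + n.
That gives (-9n + 4) / (√(n^2 - 9*n + 4) + n).
Divide numerator and denominator by n: the limit is -9/(2·1) = -9/2.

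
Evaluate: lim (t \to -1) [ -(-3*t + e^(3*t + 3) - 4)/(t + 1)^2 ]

Direct substitution gives 0/0.
Apply L'Hôpital: lim (3*e^(3*t + 3) - 3)/(-2*t - 2), still 0/0.
After 2 applications of L'Hôpital's rule the quotient is (9*e^(3*t + 3))/(-2); substituting t = -1 gives -9/2.

-9/2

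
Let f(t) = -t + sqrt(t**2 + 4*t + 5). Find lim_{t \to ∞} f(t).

This has the form ∞ − ∞. Multiply and divide by the conjugate √(t^2 + 4*t + 5) + t.
That gives (4t + 5) / (√(t^2 + 4*t + 5) + t).
Divide numerator and denominator by t: the limit is 4/(2·1) = 2.

2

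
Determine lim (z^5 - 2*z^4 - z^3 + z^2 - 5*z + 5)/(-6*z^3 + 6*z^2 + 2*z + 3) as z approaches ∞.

-∞

The numerator has higher degree (5 > 3); the quotient behaves like (1/(-6))·z^2 for large |z|.
As z → +∞ this diverges to -∞.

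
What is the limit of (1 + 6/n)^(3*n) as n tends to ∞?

e^(18)

Let L be the limit and take ln: ln L = lim (3n)·ln(1 + 6/n) = lim (3n)·(6/n + O(1/n²)) = 18.
Hence L = e^(18).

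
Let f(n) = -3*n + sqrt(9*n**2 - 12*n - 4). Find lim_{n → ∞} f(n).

-2

An ∞ − ∞ form. Rationalising with the conjugate, the difference becomes (-12n - 4) / (√(9*n^2 - 12*n - 4) + 3n).
For large n the denominator behaves like 2·3n, so the quotient tends to -12/6 = -2.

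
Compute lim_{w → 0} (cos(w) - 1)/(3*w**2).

Direct substitution gives 0/0.
Apply L'Hôpital: lim (-sin(w))/(6*w), still 0/0.
After 2 applications of L'Hôpital's rule the quotient is (-cos(w))/(6); substituting w = 0 gives -1/6.

-1/6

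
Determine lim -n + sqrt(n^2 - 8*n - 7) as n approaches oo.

An ∞ − ∞ form. Rationalising with the conjugate, the difference becomes (-8n - 7) / (√(n^2 - 8*n - 7) + n).
For large n the denominator behaves like 2·n, so the quotient tends to -8/2 = -4.

-4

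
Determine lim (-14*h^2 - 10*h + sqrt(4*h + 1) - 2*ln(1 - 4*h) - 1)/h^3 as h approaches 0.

Substitution gives 0/0 (the numerator vanishes to order 3).
Expand each term to order h^3: the coefficient of h^3 in √(1 + 4h) is 4 and in -2·ln(1 - 4h) is 128/3.
Lower-order terms cancel with the polynomial part, so the numerator is (140/3)·h^3 + o(h^3), and the limit is (140/3)/(1) = 140/3.

140/3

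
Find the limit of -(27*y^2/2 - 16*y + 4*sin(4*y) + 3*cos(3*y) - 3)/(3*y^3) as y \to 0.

Substitution gives 0/0 (the numerator vanishes to order 3).
Expand each term to order y^3: the coefficient of y^3 in 3·cos(3y) is 0 and in 4·sin(4y) is -128/3.
Lower-order terms cancel with the polynomial part, so the numerator is (-128/3)·y^3 + o(y^3), and the limit is (-128/3)/(-3) = 128/9.

128/9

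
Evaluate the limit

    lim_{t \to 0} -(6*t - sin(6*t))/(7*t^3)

-36/7

Direct substitution gives 0/0.
Apply L'Hôpital: lim (6 - 6*cos(6*t))/(-21*t^2), still 0/0.
Apply L'Hôpital: lim (36*sin(6*t))/(-42*t), still 0/0.
After 3 applications of L'Hôpital's rule the quotient is (216*cos(6*t))/(-42); substituting t = 0 gives -36/7.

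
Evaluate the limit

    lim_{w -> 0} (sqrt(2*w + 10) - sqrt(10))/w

√(10)/10

Substitution gives 0/0. Multiply numerator and denominator by the conjugate √(10 + 2w) + √10.
The numerator becomes (10 + 2w) − 10 = 2w, so the expression simplifies to 2/(√(10 + 2w) + √10).
Letting w → 0 gives 2/(2√10) = √(10)/10.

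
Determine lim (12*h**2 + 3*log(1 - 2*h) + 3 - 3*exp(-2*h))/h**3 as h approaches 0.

Substitution gives 0/0 (the numerator vanishes to order 3).
Expand each term to order h^3: the coefficient of h^3 in -3·e^(-2h) is 4 and in 3·ln(1 - 2h) is -8.
Lower-order terms cancel with the polynomial part, so the numerator is (-4)·h^3 + o(h^3), and the limit is (-4)/(1) = -4.

-4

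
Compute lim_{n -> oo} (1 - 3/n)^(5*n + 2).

Write it as [(1 - 3/n)^n]^(5) · (1 - 3/n)^(2). The bracketed term tends to e^(-3) and the second factor to 1, so the limit is e^(-15).

e^(-15)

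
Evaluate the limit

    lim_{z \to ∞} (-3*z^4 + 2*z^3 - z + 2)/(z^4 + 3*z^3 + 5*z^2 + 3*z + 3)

Numerator and denominator both have degree 4.
Dividing every term by z^4, all lower-order terms vanish and the limit is the ratio of leading coefficients, -3/(1) = -3.

-3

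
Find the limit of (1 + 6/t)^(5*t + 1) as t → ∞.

e^(30)

The base → 1 and the exponent → ∞: a 1^∞ form.
Take logarithms: (5t + 1)·ln(1 + 6/t). Since ln(1+u) ~ u for small u, this behaves like (5t)·(6/t) → 30.
So the limit is e^(30).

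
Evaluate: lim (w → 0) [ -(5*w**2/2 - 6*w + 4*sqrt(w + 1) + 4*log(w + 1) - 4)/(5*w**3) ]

Substitution gives 0/0; apply L'Hôpital's rule 3 times.
After differentiating numerator and denominator 3 times the quotient is (8/(w + 1)^3 + 3/(2*(w + 1)^(5/2)))/(-30); at w = 0 this is -19/60.

-19/60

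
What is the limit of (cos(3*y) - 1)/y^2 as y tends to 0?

Direct substitution gives 0/0.
Apply L'Hôpital: lim (-3*sin(3*y))/(2*y), still 0/0.
After 2 applications of L'Hôpital's rule the quotient is (-9*cos(3*y))/(2); substituting y = 0 gives -9/2.

-9/2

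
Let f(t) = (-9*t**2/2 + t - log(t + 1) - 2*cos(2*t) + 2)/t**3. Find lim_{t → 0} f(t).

Substitution gives 0/0 (the numerator vanishes to order 3).
Expand each term to order t^3: the coefficient of t^3 in −ln(1 + t) is -1/3 and in -2·cos(2t) is 0.
Lower-order terms cancel with the polynomial part, so the numerator is (-1/3)·t^3 + o(t^3), and the limit is (-1/3)/(1) = -1/3.

-1/3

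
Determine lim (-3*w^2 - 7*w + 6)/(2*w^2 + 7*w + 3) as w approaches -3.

Direct substitution gives 0/0, so factor. Both numerator and denominator have (w + 3) as a factor.
After cancelling, the expression reduces to (2 - 3*w)/(2*w + 1).
Substituting w = -3 gives -11/5.

-11/5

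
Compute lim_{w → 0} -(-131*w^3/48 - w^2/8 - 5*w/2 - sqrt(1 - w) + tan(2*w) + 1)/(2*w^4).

-5/256

Substitution gives 0/0; apply L'Hôpital's rule 4 times.
After differentiating numerator and denominator 4 times the quotient is (384*tan(2*w)^3/cos(2*w)^2 + 256*tan(2*w)/cos(2*w)^2 + 15/(16*(1 - w)^(7/2)))/(-48); at w = 0 this is -5/256.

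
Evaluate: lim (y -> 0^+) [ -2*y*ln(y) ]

This is a 0·(−∞) form. Rewrite as -2·ln(y) / y^(−1) and apply L'Hôpital:
the derivative quotient is -2·(1/y) / (−1·y^(−2)) = (2/1)·y^1 → 0.

0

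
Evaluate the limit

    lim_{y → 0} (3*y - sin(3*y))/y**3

Direct substitution gives 0/0.
Apply L'Hôpital: lim (3 - 3*cos(3*y))/(3*y^2), still 0/0.
Apply L'Hôpital: lim (9*sin(3*y))/(6*y), still 0/0.
After 3 applications of L'Hôpital's rule the quotient is (27*cos(3*y))/(6); substituting y = 0 gives 9/2.

9/2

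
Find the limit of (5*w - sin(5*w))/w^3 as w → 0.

125/6

Direct substitution gives 0/0.
Apply L'Hôpital: lim (5 - 5*cos(5*w))/(3*w^2), still 0/0.
Apply L'Hôpital: lim (25*sin(5*w))/(6*w), still 0/0.
After 3 applications of L'Hôpital's rule the quotient is (125*cos(5*w))/(6); substituting w = 0 gives 125/6.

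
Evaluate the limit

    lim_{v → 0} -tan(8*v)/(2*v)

Substitution gives 0/0.
Since tan(u)/u → 1 as u → 0, tan(8v)/(8v) → 1 and the limit is 8/(-2) = -4.

-4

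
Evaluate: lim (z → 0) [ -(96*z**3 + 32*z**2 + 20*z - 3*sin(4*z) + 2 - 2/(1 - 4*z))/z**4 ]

512

Substitution gives 0/0 (the numerator vanishes to order 4).
Expand each term to order z^4: the coefficient of z^4 in -2·1/(1 - 4z) is -512 and in -3·sin(4z) is 0.
Lower-order terms cancel with the polynomial part, so the numerator is (-512)·z^4 + o(z^4), and the limit is (-512)/(-1) = 512.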